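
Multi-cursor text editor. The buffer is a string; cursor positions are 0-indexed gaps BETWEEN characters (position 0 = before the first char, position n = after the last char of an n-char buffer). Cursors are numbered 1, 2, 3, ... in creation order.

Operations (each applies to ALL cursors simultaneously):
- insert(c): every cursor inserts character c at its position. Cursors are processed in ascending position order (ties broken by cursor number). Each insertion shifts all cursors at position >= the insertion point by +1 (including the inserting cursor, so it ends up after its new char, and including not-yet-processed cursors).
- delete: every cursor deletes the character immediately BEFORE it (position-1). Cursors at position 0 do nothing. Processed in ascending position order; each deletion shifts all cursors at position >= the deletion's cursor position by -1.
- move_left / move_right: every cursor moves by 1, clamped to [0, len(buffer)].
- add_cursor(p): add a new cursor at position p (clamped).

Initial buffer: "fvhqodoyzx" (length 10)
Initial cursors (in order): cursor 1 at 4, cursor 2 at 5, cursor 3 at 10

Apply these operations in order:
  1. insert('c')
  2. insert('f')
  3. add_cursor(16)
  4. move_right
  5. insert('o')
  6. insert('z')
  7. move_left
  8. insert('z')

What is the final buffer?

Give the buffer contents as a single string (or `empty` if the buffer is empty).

After op 1 (insert('c')): buffer="fvhqcocdoyzxc" (len 13), cursors c1@5 c2@7 c3@13, authorship ....1.2.....3
After op 2 (insert('f')): buffer="fvhqcfocfdoyzxcf" (len 16), cursors c1@6 c2@9 c3@16, authorship ....11.22.....33
After op 3 (add_cursor(16)): buffer="fvhqcfocfdoyzxcf" (len 16), cursors c1@6 c2@9 c3@16 c4@16, authorship ....11.22.....33
After op 4 (move_right): buffer="fvhqcfocfdoyzxcf" (len 16), cursors c1@7 c2@10 c3@16 c4@16, authorship ....11.22.....33
After op 5 (insert('o')): buffer="fvhqcfoocfdooyzxcfoo" (len 20), cursors c1@8 c2@12 c3@20 c4@20, authorship ....11.122.2....3334
After op 6 (insert('z')): buffer="fvhqcfoozcfdozoyzxcfoozz" (len 24), cursors c1@9 c2@14 c3@24 c4@24, authorship ....11.1122.22....333434
After op 7 (move_left): buffer="fvhqcfoozcfdozoyzxcfoozz" (len 24), cursors c1@8 c2@13 c3@23 c4@23, authorship ....11.1122.22....333434
After op 8 (insert('z')): buffer="fvhqcfoozzcfdozzoyzxcfoozzzz" (len 28), cursors c1@9 c2@15 c3@27 c4@27, authorship ....11.11122.222....33343344

Answer: fvhqcfoozzcfdozzoyzxcfoozzzz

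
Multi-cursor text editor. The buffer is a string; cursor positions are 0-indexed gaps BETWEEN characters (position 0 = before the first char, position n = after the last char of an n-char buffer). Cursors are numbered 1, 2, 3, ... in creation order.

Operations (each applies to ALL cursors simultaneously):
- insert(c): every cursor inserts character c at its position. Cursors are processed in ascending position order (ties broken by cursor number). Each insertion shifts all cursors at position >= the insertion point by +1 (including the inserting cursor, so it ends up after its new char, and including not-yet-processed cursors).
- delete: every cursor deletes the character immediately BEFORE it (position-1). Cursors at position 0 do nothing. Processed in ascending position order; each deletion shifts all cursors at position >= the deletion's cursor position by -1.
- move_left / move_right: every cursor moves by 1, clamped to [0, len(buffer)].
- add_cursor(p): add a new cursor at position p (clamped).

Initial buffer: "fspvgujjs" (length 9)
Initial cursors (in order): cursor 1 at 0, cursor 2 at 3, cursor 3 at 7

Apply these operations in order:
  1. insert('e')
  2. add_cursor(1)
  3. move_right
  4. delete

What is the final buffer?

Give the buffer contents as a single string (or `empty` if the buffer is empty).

Answer: spegujes

Derivation:
After op 1 (insert('e')): buffer="efspevgujejs" (len 12), cursors c1@1 c2@5 c3@10, authorship 1...2....3..
After op 2 (add_cursor(1)): buffer="efspevgujejs" (len 12), cursors c1@1 c4@1 c2@5 c3@10, authorship 1...2....3..
After op 3 (move_right): buffer="efspevgujejs" (len 12), cursors c1@2 c4@2 c2@6 c3@11, authorship 1...2....3..
After op 4 (delete): buffer="spegujes" (len 8), cursors c1@0 c4@0 c2@3 c3@7, authorship ..2...3.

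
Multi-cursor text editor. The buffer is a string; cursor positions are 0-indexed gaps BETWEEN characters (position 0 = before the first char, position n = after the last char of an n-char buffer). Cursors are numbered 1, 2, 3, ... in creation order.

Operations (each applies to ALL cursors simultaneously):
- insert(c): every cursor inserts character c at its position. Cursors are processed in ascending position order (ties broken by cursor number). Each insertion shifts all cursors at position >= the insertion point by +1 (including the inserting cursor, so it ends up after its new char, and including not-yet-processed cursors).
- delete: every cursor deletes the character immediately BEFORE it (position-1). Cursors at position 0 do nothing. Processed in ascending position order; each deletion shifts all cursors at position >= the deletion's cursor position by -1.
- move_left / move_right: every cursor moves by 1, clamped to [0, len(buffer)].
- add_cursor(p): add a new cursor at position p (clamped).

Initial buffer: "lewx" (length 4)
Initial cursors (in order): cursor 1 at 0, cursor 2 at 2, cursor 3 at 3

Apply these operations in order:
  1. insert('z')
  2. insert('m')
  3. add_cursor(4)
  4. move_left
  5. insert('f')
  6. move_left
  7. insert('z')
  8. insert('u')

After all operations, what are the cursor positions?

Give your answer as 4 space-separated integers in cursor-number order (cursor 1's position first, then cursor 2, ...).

Answer: 3 13 19 8

Derivation:
After op 1 (insert('z')): buffer="zlezwzx" (len 7), cursors c1@1 c2@4 c3@6, authorship 1..2.3.
After op 2 (insert('m')): buffer="zmlezmwzmx" (len 10), cursors c1@2 c2@6 c3@9, authorship 11..22.33.
After op 3 (add_cursor(4)): buffer="zmlezmwzmx" (len 10), cursors c1@2 c4@4 c2@6 c3@9, authorship 11..22.33.
After op 4 (move_left): buffer="zmlezmwzmx" (len 10), cursors c1@1 c4@3 c2@5 c3@8, authorship 11..22.33.
After op 5 (insert('f')): buffer="zfmlfezfmwzfmx" (len 14), cursors c1@2 c4@5 c2@8 c3@12, authorship 111.4.222.333.
After op 6 (move_left): buffer="zfmlfezfmwzfmx" (len 14), cursors c1@1 c4@4 c2@7 c3@11, authorship 111.4.222.333.
After op 7 (insert('z')): buffer="zzfmlzfezzfmwzzfmx" (len 18), cursors c1@2 c4@6 c2@10 c3@15, authorship 1111.44.2222.3333.
After op 8 (insert('u')): buffer="zzufmlzufezzufmwzzufmx" (len 22), cursors c1@3 c4@8 c2@13 c3@19, authorship 11111.444.22222.33333.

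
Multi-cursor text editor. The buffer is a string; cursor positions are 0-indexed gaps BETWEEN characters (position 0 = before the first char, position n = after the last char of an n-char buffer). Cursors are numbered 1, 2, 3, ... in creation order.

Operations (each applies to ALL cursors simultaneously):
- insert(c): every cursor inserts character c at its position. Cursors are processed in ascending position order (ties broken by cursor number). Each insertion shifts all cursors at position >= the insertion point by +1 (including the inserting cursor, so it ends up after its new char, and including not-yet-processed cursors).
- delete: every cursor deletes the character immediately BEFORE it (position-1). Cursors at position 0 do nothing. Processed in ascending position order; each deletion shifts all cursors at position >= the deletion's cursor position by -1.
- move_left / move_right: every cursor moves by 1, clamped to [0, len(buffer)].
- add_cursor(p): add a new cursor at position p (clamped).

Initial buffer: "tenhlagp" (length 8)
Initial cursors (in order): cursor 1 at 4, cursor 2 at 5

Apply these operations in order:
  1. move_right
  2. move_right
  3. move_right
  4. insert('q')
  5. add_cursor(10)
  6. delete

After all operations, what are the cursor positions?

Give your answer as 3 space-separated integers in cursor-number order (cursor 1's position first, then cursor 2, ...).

Answer: 7 7 7

Derivation:
After op 1 (move_right): buffer="tenhlagp" (len 8), cursors c1@5 c2@6, authorship ........
After op 2 (move_right): buffer="tenhlagp" (len 8), cursors c1@6 c2@7, authorship ........
After op 3 (move_right): buffer="tenhlagp" (len 8), cursors c1@7 c2@8, authorship ........
After op 4 (insert('q')): buffer="tenhlagqpq" (len 10), cursors c1@8 c2@10, authorship .......1.2
After op 5 (add_cursor(10)): buffer="tenhlagqpq" (len 10), cursors c1@8 c2@10 c3@10, authorship .......1.2
After op 6 (delete): buffer="tenhlag" (len 7), cursors c1@7 c2@7 c3@7, authorship .......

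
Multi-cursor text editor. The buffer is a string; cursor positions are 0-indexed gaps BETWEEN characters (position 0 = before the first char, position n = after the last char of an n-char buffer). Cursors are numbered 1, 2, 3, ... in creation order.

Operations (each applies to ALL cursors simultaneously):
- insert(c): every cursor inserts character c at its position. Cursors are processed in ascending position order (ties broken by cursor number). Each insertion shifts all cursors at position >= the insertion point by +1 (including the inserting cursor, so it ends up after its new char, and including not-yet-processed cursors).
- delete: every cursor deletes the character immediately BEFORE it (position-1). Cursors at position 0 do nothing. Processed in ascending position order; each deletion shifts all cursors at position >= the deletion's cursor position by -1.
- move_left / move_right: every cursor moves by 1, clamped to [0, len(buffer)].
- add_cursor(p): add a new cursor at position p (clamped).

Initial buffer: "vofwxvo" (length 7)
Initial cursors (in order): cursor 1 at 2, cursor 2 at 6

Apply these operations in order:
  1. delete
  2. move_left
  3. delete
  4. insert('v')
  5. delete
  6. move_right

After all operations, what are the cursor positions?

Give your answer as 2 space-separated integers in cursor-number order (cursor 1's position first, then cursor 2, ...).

After op 1 (delete): buffer="vfwxo" (len 5), cursors c1@1 c2@4, authorship .....
After op 2 (move_left): buffer="vfwxo" (len 5), cursors c1@0 c2@3, authorship .....
After op 3 (delete): buffer="vfxo" (len 4), cursors c1@0 c2@2, authorship ....
After op 4 (insert('v')): buffer="vvfvxo" (len 6), cursors c1@1 c2@4, authorship 1..2..
After op 5 (delete): buffer="vfxo" (len 4), cursors c1@0 c2@2, authorship ....
After op 6 (move_right): buffer="vfxo" (len 4), cursors c1@1 c2@3, authorship ....

Answer: 1 3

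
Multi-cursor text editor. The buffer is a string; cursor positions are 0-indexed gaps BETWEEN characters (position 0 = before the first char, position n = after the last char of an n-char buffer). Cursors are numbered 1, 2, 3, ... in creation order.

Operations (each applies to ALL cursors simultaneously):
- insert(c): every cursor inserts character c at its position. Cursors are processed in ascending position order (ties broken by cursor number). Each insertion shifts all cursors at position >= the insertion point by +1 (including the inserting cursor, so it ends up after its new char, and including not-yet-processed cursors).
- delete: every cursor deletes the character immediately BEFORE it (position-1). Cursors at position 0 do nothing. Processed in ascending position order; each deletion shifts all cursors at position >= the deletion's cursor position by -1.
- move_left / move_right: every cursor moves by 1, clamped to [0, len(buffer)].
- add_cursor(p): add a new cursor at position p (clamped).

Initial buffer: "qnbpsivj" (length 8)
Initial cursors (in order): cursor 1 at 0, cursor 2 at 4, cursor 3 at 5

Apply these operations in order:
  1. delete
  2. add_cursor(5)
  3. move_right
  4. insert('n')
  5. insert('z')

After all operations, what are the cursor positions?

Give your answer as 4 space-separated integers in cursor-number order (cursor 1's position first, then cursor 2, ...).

After op 1 (delete): buffer="qnbivj" (len 6), cursors c1@0 c2@3 c3@3, authorship ......
After op 2 (add_cursor(5)): buffer="qnbivj" (len 6), cursors c1@0 c2@3 c3@3 c4@5, authorship ......
After op 3 (move_right): buffer="qnbivj" (len 6), cursors c1@1 c2@4 c3@4 c4@6, authorship ......
After op 4 (insert('n')): buffer="qnnbinnvjn" (len 10), cursors c1@2 c2@7 c3@7 c4@10, authorship .1...23..4
After op 5 (insert('z')): buffer="qnznbinnzzvjnz" (len 14), cursors c1@3 c2@10 c3@10 c4@14, authorship .11...2323..44

Answer: 3 10 10 14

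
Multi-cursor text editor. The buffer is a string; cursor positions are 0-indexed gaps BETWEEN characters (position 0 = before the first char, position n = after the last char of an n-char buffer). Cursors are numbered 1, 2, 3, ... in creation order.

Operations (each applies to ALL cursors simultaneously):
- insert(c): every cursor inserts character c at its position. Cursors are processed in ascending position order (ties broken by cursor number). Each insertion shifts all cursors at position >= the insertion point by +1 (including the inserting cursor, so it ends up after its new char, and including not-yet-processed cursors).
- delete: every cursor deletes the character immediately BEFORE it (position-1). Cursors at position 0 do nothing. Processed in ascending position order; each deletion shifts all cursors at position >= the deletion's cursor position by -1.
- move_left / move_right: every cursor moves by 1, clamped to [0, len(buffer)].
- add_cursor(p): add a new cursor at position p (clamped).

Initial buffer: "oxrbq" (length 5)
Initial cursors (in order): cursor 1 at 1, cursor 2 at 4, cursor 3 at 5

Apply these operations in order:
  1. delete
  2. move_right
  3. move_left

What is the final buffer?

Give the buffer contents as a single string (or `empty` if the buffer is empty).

After op 1 (delete): buffer="xr" (len 2), cursors c1@0 c2@2 c3@2, authorship ..
After op 2 (move_right): buffer="xr" (len 2), cursors c1@1 c2@2 c3@2, authorship ..
After op 3 (move_left): buffer="xr" (len 2), cursors c1@0 c2@1 c3@1, authorship ..

Answer: xr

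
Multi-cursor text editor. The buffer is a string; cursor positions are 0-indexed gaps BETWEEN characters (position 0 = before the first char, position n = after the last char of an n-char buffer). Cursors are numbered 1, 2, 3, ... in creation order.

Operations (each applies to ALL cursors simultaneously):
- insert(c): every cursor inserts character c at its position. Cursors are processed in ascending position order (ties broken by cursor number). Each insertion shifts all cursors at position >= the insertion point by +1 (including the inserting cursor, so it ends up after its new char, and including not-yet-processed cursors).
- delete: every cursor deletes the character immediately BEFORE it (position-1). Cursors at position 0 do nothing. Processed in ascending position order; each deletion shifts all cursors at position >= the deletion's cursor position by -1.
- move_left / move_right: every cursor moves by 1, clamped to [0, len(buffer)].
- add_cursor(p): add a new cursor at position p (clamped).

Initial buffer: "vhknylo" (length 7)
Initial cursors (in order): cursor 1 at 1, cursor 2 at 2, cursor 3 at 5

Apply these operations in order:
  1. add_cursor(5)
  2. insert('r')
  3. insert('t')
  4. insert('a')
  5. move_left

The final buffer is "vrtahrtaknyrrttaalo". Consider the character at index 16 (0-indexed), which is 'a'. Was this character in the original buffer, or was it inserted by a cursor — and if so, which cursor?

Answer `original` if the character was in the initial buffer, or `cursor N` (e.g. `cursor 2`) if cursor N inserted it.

After op 1 (add_cursor(5)): buffer="vhknylo" (len 7), cursors c1@1 c2@2 c3@5 c4@5, authorship .......
After op 2 (insert('r')): buffer="vrhrknyrrlo" (len 11), cursors c1@2 c2@4 c3@9 c4@9, authorship .1.2...34..
After op 3 (insert('t')): buffer="vrthrtknyrrttlo" (len 15), cursors c1@3 c2@6 c3@13 c4@13, authorship .11.22...3434..
After op 4 (insert('a')): buffer="vrtahrtaknyrrttaalo" (len 19), cursors c1@4 c2@8 c3@17 c4@17, authorship .111.222...343434..
After op 5 (move_left): buffer="vrtahrtaknyrrttaalo" (len 19), cursors c1@3 c2@7 c3@16 c4@16, authorship .111.222...343434..
Authorship (.=original, N=cursor N): . 1 1 1 . 2 2 2 . . . 3 4 3 4 3 4 . .
Index 16: author = 4

Answer: cursor 4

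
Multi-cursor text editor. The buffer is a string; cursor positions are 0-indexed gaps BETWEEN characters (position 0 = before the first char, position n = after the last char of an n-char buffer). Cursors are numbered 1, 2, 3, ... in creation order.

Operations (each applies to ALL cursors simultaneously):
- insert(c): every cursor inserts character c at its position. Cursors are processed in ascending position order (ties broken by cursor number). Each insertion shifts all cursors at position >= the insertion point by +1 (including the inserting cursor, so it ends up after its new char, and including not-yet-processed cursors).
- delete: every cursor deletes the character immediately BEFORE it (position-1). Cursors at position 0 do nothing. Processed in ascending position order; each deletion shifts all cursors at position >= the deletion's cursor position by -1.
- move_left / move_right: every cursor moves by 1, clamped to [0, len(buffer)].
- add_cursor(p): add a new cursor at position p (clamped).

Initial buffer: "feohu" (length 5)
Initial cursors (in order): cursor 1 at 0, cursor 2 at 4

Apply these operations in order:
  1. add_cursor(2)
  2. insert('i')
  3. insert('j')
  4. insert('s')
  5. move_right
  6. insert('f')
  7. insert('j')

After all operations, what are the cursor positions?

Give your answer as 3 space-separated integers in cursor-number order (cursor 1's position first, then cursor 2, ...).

After op 1 (add_cursor(2)): buffer="feohu" (len 5), cursors c1@0 c3@2 c2@4, authorship .....
After op 2 (insert('i')): buffer="ifeiohiu" (len 8), cursors c1@1 c3@4 c2@7, authorship 1..3..2.
After op 3 (insert('j')): buffer="ijfeijohiju" (len 11), cursors c1@2 c3@6 c2@10, authorship 11..33..22.
After op 4 (insert('s')): buffer="ijsfeijsohijsu" (len 14), cursors c1@3 c3@8 c2@13, authorship 111..333..222.
After op 5 (move_right): buffer="ijsfeijsohijsu" (len 14), cursors c1@4 c3@9 c2@14, authorship 111..333..222.
After op 6 (insert('f')): buffer="ijsffeijsofhijsuf" (len 17), cursors c1@5 c3@11 c2@17, authorship 111.1.333.3.222.2
After op 7 (insert('j')): buffer="ijsffjeijsofjhijsufj" (len 20), cursors c1@6 c3@13 c2@20, authorship 111.11.333.33.222.22

Answer: 6 20 13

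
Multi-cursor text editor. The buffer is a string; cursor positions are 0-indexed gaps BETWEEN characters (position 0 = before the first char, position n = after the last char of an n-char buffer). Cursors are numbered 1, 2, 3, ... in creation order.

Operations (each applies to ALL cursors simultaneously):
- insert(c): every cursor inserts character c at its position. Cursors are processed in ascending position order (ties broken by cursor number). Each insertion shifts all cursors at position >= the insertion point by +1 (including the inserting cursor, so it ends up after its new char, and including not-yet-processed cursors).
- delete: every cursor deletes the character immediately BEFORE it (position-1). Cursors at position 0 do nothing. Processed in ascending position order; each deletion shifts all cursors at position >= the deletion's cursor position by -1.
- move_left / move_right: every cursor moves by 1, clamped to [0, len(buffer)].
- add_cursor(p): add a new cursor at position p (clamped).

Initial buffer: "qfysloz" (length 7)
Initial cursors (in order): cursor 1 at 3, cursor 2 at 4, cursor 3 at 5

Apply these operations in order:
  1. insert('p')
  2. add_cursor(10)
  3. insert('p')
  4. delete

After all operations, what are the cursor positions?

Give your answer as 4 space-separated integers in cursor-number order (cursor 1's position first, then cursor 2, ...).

Answer: 4 6 8 10

Derivation:
After op 1 (insert('p')): buffer="qfypsplpoz" (len 10), cursors c1@4 c2@6 c3@8, authorship ...1.2.3..
After op 2 (add_cursor(10)): buffer="qfypsplpoz" (len 10), cursors c1@4 c2@6 c3@8 c4@10, authorship ...1.2.3..
After op 3 (insert('p')): buffer="qfyppspplppozp" (len 14), cursors c1@5 c2@8 c3@11 c4@14, authorship ...11.22.33..4
After op 4 (delete): buffer="qfypsplpoz" (len 10), cursors c1@4 c2@6 c3@8 c4@10, authorship ...1.2.3..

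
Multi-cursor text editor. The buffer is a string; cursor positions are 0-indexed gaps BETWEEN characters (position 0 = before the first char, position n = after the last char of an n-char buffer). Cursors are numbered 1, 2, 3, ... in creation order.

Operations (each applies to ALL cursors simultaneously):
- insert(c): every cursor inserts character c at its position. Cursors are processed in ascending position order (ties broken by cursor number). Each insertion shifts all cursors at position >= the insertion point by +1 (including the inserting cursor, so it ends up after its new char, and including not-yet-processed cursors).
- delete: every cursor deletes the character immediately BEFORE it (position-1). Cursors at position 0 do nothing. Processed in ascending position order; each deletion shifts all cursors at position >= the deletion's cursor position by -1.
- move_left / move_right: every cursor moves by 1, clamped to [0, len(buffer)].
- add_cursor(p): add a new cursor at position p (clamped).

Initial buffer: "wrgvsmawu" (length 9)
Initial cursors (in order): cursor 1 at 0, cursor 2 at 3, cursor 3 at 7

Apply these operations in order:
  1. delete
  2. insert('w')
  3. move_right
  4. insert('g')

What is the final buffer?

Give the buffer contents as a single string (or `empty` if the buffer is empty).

After op 1 (delete): buffer="wrvsmwu" (len 7), cursors c1@0 c2@2 c3@5, authorship .......
After op 2 (insert('w')): buffer="wwrwvsmwwu" (len 10), cursors c1@1 c2@4 c3@8, authorship 1..2...3..
After op 3 (move_right): buffer="wwrwvsmwwu" (len 10), cursors c1@2 c2@5 c3@9, authorship 1..2...3..
After op 4 (insert('g')): buffer="wwgrwvgsmwwgu" (len 13), cursors c1@3 c2@7 c3@12, authorship 1.1.2.2..3.3.

Answer: wwgrwvgsmwwgu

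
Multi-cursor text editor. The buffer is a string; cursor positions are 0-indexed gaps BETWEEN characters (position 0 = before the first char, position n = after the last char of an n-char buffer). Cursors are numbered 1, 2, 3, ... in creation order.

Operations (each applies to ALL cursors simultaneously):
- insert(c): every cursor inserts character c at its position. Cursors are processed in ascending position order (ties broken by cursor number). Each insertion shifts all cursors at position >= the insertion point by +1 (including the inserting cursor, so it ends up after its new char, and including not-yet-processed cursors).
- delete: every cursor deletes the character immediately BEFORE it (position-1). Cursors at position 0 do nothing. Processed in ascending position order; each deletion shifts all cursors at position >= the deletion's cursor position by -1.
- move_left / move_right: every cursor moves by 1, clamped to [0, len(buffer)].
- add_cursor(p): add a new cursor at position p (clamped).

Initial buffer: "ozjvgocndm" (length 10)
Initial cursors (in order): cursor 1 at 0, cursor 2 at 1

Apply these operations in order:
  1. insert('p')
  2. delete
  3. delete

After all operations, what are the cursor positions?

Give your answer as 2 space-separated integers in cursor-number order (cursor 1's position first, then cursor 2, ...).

After op 1 (insert('p')): buffer="popzjvgocndm" (len 12), cursors c1@1 c2@3, authorship 1.2.........
After op 2 (delete): buffer="ozjvgocndm" (len 10), cursors c1@0 c2@1, authorship ..........
After op 3 (delete): buffer="zjvgocndm" (len 9), cursors c1@0 c2@0, authorship .........

Answer: 0 0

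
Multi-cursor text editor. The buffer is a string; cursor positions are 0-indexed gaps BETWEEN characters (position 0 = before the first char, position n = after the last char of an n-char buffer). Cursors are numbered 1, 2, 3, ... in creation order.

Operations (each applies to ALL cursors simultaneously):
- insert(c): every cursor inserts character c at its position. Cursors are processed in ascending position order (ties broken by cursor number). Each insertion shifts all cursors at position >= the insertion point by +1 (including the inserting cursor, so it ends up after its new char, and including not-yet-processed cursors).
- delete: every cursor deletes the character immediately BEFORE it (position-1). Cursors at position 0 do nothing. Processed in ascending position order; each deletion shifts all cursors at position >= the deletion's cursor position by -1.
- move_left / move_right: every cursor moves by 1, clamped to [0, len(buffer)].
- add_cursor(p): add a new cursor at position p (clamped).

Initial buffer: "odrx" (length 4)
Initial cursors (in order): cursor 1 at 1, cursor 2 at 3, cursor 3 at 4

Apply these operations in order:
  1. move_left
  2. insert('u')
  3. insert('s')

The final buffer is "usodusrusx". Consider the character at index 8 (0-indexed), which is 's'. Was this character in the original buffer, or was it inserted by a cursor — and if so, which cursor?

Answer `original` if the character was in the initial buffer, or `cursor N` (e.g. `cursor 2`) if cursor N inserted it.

Answer: cursor 3

Derivation:
After op 1 (move_left): buffer="odrx" (len 4), cursors c1@0 c2@2 c3@3, authorship ....
After op 2 (insert('u')): buffer="uodurux" (len 7), cursors c1@1 c2@4 c3@6, authorship 1..2.3.
After op 3 (insert('s')): buffer="usodusrusx" (len 10), cursors c1@2 c2@6 c3@9, authorship 11..22.33.
Authorship (.=original, N=cursor N): 1 1 . . 2 2 . 3 3 .
Index 8: author = 3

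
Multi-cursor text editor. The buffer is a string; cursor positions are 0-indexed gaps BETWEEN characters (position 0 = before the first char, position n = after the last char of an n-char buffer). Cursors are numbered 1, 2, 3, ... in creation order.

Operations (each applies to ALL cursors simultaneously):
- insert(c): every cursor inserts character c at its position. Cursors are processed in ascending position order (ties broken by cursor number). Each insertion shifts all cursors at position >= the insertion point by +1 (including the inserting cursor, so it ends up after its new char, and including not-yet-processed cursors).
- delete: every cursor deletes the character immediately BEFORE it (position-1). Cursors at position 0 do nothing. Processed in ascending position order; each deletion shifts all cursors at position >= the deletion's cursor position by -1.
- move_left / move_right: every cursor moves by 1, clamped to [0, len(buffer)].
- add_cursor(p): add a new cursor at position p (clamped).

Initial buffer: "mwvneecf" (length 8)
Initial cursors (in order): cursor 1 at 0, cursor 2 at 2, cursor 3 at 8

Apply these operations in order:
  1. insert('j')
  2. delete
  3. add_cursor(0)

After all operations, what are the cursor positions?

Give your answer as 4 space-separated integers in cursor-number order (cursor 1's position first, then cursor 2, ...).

Answer: 0 2 8 0

Derivation:
After op 1 (insert('j')): buffer="jmwjvneecfj" (len 11), cursors c1@1 c2@4 c3@11, authorship 1..2......3
After op 2 (delete): buffer="mwvneecf" (len 8), cursors c1@0 c2@2 c3@8, authorship ........
After op 3 (add_cursor(0)): buffer="mwvneecf" (len 8), cursors c1@0 c4@0 c2@2 c3@8, authorship ........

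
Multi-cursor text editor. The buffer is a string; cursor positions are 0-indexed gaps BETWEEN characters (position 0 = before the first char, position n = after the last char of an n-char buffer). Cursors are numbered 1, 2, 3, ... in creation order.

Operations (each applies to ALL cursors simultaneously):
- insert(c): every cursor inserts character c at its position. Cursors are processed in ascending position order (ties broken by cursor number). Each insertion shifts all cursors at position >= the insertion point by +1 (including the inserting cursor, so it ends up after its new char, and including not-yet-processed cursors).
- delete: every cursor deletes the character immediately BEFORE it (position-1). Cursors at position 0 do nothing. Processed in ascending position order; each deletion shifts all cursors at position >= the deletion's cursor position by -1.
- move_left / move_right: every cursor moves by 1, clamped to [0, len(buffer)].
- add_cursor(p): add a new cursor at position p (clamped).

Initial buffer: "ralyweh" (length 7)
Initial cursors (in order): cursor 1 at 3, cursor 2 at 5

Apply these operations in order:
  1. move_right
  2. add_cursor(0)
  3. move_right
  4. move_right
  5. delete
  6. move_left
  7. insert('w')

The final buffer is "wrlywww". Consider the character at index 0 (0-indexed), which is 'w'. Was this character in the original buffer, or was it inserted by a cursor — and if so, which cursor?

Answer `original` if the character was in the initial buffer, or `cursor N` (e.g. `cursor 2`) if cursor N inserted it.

Answer: cursor 3

Derivation:
After op 1 (move_right): buffer="ralyweh" (len 7), cursors c1@4 c2@6, authorship .......
After op 2 (add_cursor(0)): buffer="ralyweh" (len 7), cursors c3@0 c1@4 c2@6, authorship .......
After op 3 (move_right): buffer="ralyweh" (len 7), cursors c3@1 c1@5 c2@7, authorship .......
After op 4 (move_right): buffer="ralyweh" (len 7), cursors c3@2 c1@6 c2@7, authorship .......
After op 5 (delete): buffer="rlyw" (len 4), cursors c3@1 c1@4 c2@4, authorship ....
After op 6 (move_left): buffer="rlyw" (len 4), cursors c3@0 c1@3 c2@3, authorship ....
After op 7 (insert('w')): buffer="wrlywww" (len 7), cursors c3@1 c1@6 c2@6, authorship 3...12.
Authorship (.=original, N=cursor N): 3 . . . 1 2 .
Index 0: author = 3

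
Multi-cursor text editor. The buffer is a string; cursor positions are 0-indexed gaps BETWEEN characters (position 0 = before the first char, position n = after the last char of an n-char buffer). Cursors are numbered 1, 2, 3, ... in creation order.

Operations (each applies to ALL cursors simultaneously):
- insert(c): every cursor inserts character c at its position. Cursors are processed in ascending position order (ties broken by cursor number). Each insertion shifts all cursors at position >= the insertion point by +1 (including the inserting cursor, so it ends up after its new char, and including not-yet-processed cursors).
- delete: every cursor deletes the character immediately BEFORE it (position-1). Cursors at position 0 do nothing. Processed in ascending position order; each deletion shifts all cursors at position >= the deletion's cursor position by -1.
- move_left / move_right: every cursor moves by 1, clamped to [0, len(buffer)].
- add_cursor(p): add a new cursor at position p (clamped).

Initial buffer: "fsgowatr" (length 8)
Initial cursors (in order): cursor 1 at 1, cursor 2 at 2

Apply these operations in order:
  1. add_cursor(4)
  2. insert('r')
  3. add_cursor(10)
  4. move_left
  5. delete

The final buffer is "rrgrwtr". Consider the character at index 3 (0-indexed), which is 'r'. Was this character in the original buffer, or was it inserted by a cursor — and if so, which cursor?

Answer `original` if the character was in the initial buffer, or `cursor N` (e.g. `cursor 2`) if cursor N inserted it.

After op 1 (add_cursor(4)): buffer="fsgowatr" (len 8), cursors c1@1 c2@2 c3@4, authorship ........
After op 2 (insert('r')): buffer="frsrgorwatr" (len 11), cursors c1@2 c2@4 c3@7, authorship .1.2..3....
After op 3 (add_cursor(10)): buffer="frsrgorwatr" (len 11), cursors c1@2 c2@4 c3@7 c4@10, authorship .1.2..3....
After op 4 (move_left): buffer="frsrgorwatr" (len 11), cursors c1@1 c2@3 c3@6 c4@9, authorship .1.2..3....
After op 5 (delete): buffer="rrgrwtr" (len 7), cursors c1@0 c2@1 c3@3 c4@5, authorship 12.3...
Authorship (.=original, N=cursor N): 1 2 . 3 . . .
Index 3: author = 3

Answer: cursor 3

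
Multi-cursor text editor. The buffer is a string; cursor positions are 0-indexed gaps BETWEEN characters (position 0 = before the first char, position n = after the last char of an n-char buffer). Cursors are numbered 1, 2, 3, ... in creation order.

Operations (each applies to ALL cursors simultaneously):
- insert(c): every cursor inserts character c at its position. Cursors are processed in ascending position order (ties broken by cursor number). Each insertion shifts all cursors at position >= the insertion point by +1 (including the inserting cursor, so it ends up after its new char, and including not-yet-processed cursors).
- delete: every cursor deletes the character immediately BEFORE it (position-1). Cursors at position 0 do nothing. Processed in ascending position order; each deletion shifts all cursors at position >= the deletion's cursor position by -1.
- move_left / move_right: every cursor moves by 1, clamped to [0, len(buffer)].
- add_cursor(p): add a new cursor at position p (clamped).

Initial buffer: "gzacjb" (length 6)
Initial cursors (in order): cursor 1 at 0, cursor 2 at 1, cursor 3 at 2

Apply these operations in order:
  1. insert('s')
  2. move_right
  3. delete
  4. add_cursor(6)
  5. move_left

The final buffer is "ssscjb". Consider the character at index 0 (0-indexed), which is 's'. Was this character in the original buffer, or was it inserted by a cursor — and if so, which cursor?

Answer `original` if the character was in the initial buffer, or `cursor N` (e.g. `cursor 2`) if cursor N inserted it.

After op 1 (insert('s')): buffer="sgszsacjb" (len 9), cursors c1@1 c2@3 c3@5, authorship 1.2.3....
After op 2 (move_right): buffer="sgszsacjb" (len 9), cursors c1@2 c2@4 c3@6, authorship 1.2.3....
After op 3 (delete): buffer="ssscjb" (len 6), cursors c1@1 c2@2 c3@3, authorship 123...
After op 4 (add_cursor(6)): buffer="ssscjb" (len 6), cursors c1@1 c2@2 c3@3 c4@6, authorship 123...
After op 5 (move_left): buffer="ssscjb" (len 6), cursors c1@0 c2@1 c3@2 c4@5, authorship 123...
Authorship (.=original, N=cursor N): 1 2 3 . . .
Index 0: author = 1

Answer: cursor 1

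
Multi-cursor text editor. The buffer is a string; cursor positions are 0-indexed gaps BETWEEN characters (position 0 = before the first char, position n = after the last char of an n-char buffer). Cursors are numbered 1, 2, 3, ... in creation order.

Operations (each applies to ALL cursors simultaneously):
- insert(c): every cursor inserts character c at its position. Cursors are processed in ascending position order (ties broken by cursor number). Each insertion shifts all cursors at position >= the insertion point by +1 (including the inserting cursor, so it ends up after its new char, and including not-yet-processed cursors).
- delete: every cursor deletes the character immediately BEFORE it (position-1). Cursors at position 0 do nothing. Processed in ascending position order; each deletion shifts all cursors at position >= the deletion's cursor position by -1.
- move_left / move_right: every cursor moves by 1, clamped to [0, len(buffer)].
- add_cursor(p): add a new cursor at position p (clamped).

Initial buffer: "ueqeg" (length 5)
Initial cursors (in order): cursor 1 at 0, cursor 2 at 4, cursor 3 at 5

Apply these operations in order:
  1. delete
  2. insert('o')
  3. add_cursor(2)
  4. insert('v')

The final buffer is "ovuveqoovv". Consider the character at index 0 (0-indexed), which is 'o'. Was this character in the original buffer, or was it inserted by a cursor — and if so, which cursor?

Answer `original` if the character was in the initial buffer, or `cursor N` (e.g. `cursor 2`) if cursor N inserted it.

Answer: cursor 1

Derivation:
After op 1 (delete): buffer="ueq" (len 3), cursors c1@0 c2@3 c3@3, authorship ...
After op 2 (insert('o')): buffer="oueqoo" (len 6), cursors c1@1 c2@6 c3@6, authorship 1...23
After op 3 (add_cursor(2)): buffer="oueqoo" (len 6), cursors c1@1 c4@2 c2@6 c3@6, authorship 1...23
After op 4 (insert('v')): buffer="ovuveqoovv" (len 10), cursors c1@2 c4@4 c2@10 c3@10, authorship 11.4..2323
Authorship (.=original, N=cursor N): 1 1 . 4 . . 2 3 2 3
Index 0: author = 1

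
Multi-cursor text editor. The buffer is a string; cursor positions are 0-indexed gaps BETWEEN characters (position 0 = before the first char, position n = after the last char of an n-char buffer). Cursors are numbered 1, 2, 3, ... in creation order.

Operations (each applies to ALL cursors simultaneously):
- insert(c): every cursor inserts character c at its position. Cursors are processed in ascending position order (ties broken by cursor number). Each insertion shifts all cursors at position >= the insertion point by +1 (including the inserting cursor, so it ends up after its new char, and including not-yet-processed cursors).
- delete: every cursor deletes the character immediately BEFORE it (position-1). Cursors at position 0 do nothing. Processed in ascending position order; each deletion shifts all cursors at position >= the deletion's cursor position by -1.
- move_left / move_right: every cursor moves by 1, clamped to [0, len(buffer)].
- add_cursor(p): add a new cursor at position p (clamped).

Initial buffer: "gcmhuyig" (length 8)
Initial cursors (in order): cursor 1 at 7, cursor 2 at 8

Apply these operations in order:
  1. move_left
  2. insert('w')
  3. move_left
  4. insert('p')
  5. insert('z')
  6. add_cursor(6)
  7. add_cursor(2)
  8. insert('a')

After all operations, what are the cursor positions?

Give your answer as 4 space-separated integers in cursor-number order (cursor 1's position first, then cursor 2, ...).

Answer: 11 16 8 3

Derivation:
After op 1 (move_left): buffer="gcmhuyig" (len 8), cursors c1@6 c2@7, authorship ........
After op 2 (insert('w')): buffer="gcmhuywiwg" (len 10), cursors c1@7 c2@9, authorship ......1.2.
After op 3 (move_left): buffer="gcmhuywiwg" (len 10), cursors c1@6 c2@8, authorship ......1.2.
After op 4 (insert('p')): buffer="gcmhuypwipwg" (len 12), cursors c1@7 c2@10, authorship ......11.22.
After op 5 (insert('z')): buffer="gcmhuypzwipzwg" (len 14), cursors c1@8 c2@12, authorship ......111.222.
After op 6 (add_cursor(6)): buffer="gcmhuypzwipzwg" (len 14), cursors c3@6 c1@8 c2@12, authorship ......111.222.
After op 7 (add_cursor(2)): buffer="gcmhuypzwipzwg" (len 14), cursors c4@2 c3@6 c1@8 c2@12, authorship ......111.222.
After op 8 (insert('a')): buffer="gcamhuyapzawipzawg" (len 18), cursors c4@3 c3@8 c1@11 c2@16, authorship ..4....31111.2222.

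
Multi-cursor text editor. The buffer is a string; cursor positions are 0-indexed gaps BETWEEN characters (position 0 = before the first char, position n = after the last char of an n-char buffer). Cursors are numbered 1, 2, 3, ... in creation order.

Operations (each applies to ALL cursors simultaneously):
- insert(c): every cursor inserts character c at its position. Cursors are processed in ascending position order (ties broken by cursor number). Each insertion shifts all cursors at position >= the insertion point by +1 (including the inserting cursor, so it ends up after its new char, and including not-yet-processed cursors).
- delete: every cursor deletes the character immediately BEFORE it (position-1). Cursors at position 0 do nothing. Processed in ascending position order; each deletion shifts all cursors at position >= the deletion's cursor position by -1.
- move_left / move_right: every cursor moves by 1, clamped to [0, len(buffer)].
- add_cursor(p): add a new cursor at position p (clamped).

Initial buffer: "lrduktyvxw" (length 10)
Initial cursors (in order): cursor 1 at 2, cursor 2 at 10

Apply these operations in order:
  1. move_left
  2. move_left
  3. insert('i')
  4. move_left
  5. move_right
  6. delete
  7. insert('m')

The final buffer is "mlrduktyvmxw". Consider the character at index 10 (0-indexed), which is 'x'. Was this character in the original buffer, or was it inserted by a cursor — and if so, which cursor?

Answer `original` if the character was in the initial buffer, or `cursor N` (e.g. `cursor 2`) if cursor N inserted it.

After op 1 (move_left): buffer="lrduktyvxw" (len 10), cursors c1@1 c2@9, authorship ..........
After op 2 (move_left): buffer="lrduktyvxw" (len 10), cursors c1@0 c2@8, authorship ..........
After op 3 (insert('i')): buffer="ilrduktyvixw" (len 12), cursors c1@1 c2@10, authorship 1........2..
After op 4 (move_left): buffer="ilrduktyvixw" (len 12), cursors c1@0 c2@9, authorship 1........2..
After op 5 (move_right): buffer="ilrduktyvixw" (len 12), cursors c1@1 c2@10, authorship 1........2..
After op 6 (delete): buffer="lrduktyvxw" (len 10), cursors c1@0 c2@8, authorship ..........
After op 7 (insert('m')): buffer="mlrduktyvmxw" (len 12), cursors c1@1 c2@10, authorship 1........2..
Authorship (.=original, N=cursor N): 1 . . . . . . . . 2 . .
Index 10: author = original

Answer: original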